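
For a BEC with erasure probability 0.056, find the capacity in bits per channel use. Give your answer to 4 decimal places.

0.9440 bits

Binary erasure channel: capacity C = 1 − ε.
C = 1 − 0.056 = 0.9440 bits per channel use.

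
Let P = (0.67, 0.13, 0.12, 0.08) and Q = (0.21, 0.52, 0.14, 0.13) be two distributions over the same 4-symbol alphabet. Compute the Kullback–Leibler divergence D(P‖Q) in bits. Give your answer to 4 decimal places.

0.7787 bits

D(P‖Q) = Σ p·log₂(p/q).
  0.67·log₂(0.67/0.21) = 1.12143
  0.13·log₂(0.13/0.52) = -0.26000
  0.12·log₂(0.12/0.14) = -0.02669
  0.08·log₂(0.08/0.13) = -0.05604
D(P‖Q) = 0.7787 bits.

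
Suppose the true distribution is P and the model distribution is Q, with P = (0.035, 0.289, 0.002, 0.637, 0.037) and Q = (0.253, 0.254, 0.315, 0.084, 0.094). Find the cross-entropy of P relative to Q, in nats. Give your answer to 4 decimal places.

H(P,Q) = −Σ p·ln q.
  −0.035·ln(0.253) = 0.04810
  −0.289·ln(0.254) = 0.39605
  −0.002·ln(0.315) = 0.00231
  −0.637·ln(0.084) = 1.57781
  −0.037·ln(0.094) = 0.08749
H(P,Q) = 2.1118 nats.

2.1118 nats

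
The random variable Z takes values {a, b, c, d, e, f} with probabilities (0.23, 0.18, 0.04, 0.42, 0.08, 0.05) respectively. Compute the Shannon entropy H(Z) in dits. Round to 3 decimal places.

0.648 dits

H(Z) = −Σ p·log₁₀ p.
  −(0.23)·log₁₀(0.23) = 0.1468
  −(0.18)·log₁₀(0.18) = 0.1341
  −(0.04)·log₁₀(0.04) = 0.0559
  −(0.42)·log₁₀(0.42) = 0.1582
  −(0.08)·log₁₀(0.08) = 0.0878
  −(0.05)·log₁₀(0.05) = 0.0651
Sum: 0.1468 + 0.1341 + 0.0559 + 0.1582 + 0.0878 + 0.0651 = 0.648 dits.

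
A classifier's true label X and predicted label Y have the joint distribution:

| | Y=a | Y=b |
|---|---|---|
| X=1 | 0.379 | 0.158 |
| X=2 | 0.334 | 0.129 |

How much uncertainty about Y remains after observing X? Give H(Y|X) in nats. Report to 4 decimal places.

0.5993 nats

Chain rule: H(Y|X) = H(X,Y) − H(X).
Marginals: p(X) = (0.5370, 0.4630), p(Y) = (0.7130, 0.2870).
H(X,Y) = 1.2897 nats; H(X) = 0.6904 nats.
H(Y|X) = 1.2897 − 0.6904 = 0.5993 nats.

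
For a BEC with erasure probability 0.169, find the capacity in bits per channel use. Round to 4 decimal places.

Binary erasure channel: capacity C = 1 − ε.
C = 1 − 0.169 = 0.8310 bits per channel use.

0.8310 bits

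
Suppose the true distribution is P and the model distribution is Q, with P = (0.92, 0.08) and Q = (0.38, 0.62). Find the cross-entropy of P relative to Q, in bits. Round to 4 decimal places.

H(P,Q) = −Σ p·log₂ q.
  −0.92·log₂(0.38) = 1.28425
  −0.08·log₂(0.62) = 0.05517
H(P,Q) = 1.3394 bits.

1.3394 bits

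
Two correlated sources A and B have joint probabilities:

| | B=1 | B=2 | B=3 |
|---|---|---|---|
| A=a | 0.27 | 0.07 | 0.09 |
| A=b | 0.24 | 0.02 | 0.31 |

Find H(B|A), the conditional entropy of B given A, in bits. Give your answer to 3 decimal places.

1.236 bits

Chain rule: H(B|A) = H(A,B) − H(A).
Marginals: p(A) = (0.4300, 0.5700), p(B) = (0.5100, 0.0900, 0.4000).
H(A,B) = 2.2220 bits; H(A) = 0.9858 bits.
H(B|A) = 2.2220 − 0.9858 = 1.236 bits.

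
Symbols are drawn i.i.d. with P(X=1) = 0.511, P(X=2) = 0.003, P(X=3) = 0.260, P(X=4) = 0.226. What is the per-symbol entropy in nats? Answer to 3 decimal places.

1.047 nats

H(X) = −Σ p·ln p.
  −(0.511)·ln(0.511) = 0.3431
  −(0.003)·ln(0.003) = 0.0174
  −(0.260)·ln(0.260) = 0.3502
  −(0.226)·ln(0.226) = 0.3361
Sum: 0.3431 + 0.0174 + 0.3502 + 0.3361 = 1.047 nats.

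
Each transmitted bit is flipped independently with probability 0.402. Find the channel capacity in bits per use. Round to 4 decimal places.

Binary symmetric channel: C = 1 − h₂(ε) where h₂ is the binary entropy function.
h₂(0.402) = −0.402·log₂0.402 − 0.598·log₂0.598 = 0.9721.
C = 1 − 0.9721 = 0.0279 bits per channel use.

0.0279 bits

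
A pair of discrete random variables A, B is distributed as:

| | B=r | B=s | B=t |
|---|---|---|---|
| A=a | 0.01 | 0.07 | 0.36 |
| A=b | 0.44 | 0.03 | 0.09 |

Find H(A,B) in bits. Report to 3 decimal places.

1.851 bits

H(A,B) = −Σ p(x,y)·log₂ p(x,y) over all 6 cells.
  cell (a,r): −0.01·log₂0.01 = 0.0664
  cell (a,s): −0.07·log₂0.07 = 0.2686
  cell (a,t): −0.36·log₂0.36 = 0.5306
  cell (b,r): −0.44·log₂0.44 = 0.5211
  cell (b,s): −0.03·log₂0.03 = 0.1518
  cell (b,t): −0.09·log₂0.09 = 0.3127
Sum = 1.851 bits.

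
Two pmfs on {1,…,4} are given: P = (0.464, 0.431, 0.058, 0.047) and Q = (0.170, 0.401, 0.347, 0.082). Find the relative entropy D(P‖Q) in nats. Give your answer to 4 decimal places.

D(P‖Q) = Σ p·ln(p/q).
  0.464·ln(0.464/0.170) = 0.46590
  0.431·ln(0.431/0.401) = 0.03110
  0.058·ln(0.058/0.347) = -0.10376
  0.047·ln(0.047/0.082) = -0.02616
D(P‖Q) = 0.3671 nats.

0.3671 nats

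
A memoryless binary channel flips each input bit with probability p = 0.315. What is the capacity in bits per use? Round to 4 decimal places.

0.1011 bits

Binary symmetric channel: C = 1 − h₂(ε) where h₂ is the binary entropy function.
h₂(0.315) = −0.315·log₂0.315 − 0.685·log₂0.685 = 0.8989.
C = 1 − 0.8989 = 0.1011 bits per channel use.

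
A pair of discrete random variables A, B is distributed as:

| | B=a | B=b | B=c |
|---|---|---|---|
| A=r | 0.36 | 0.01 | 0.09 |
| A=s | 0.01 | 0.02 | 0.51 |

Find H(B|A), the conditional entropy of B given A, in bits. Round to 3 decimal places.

Marginals: p(A) = (0.4600, 0.5400), p(B) = (0.3700, 0.0300, 0.6000).
H(B|A) = Σ p(A) · H(B|A=·).
  A=r: p=0.4600, H(B|A=r) = 0.8573
  A=s: p=0.5400, H(B|A=s) = 0.3606
Weighted sum = 0.589 bits.

0.589 bits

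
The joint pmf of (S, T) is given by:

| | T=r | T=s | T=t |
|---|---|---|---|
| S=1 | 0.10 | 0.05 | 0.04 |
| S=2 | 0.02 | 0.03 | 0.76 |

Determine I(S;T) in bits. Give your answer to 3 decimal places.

0.318 bits

Marginals: p(S) = (0.1900, 0.8100), p(T) = (0.1200, 0.0800, 0.8000).
I(S;T) = Σ p(x,y)·log₂[p(x,y)/(p(x)p(y))].
  (1,r): 0.10·log₂(4.3860) = 0.2133
  (1,s): 0.05·log₂(3.2895) = 0.0859
  (1,t): 0.04·log₂(0.2632) = -0.0770
  (2,r): 0.02·log₂(0.2058) = -0.0456
  (2,s): 0.03·log₂(0.4630) = -0.0333
  (2,t): 0.76·log₂(1.1728) = 0.1748
Sum = 0.318 bits.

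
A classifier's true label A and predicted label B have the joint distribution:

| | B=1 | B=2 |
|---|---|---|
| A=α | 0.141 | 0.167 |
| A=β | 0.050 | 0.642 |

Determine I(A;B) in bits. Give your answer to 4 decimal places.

0.1381 bits

Marginals: p(A) = (0.3080, 0.6920), p(B) = (0.1910, 0.8090).
I(A;B) = Σ p(x,y)·log₂[p(x,y)/(p(x)p(y))].
  (α,1): 0.141·log₂(2.3968) = 0.17782
  (α,2): 0.167·log₂(0.6702) = -0.09641
  (β,1): 0.050·log₂(0.3783) = -0.07012
  (β,2): 0.642·log₂(1.1468) = 0.12685
Sum = 0.1381 bits.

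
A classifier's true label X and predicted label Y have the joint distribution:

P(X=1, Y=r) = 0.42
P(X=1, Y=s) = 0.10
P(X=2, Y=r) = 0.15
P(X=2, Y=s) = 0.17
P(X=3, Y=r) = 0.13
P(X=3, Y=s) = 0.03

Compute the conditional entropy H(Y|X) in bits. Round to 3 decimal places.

Marginals: p(X) = (0.5200, 0.3200, 0.1600), p(Y) = (0.7000, 0.3000).
H(Y|X) = Σ p(X) · H(Y|X=·).
  X=1: p=0.5200, H(Y|X=1) = 0.7063
  X=2: p=0.3200, H(Y|X=2) = 0.9972
  X=3: p=0.1600, H(Y|X=3) = 0.6962
Weighted sum = 0.798 bits.

0.798 bits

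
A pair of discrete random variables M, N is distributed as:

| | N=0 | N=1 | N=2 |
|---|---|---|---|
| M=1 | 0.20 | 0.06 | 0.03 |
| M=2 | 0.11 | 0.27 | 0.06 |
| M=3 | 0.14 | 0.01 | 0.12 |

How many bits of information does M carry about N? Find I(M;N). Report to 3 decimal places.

0.275 bits

Marginals: p(M) = (0.2900, 0.4400, 0.2700), p(N) = (0.4500, 0.3400, 0.2100).
I(M;N) = H(M) + H(N) − H(M,N).
H(M) = 1.5491, H(N) = 1.5204, H(M,N) = 2.7941.
I(M;N) = 1.5491 + 1.5204 − 2.7941 = 0.275 bits.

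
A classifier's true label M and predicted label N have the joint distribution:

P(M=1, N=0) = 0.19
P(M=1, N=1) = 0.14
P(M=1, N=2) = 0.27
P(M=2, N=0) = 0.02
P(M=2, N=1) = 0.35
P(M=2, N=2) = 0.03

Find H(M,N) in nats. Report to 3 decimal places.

1.495 nats

H(M,N) = −Σ p(x,y)·ln p(x,y) over all 6 cells.
  cell (1,0): −0.19·ln0.19 = 0.3155
  cell (1,1): −0.14·ln0.14 = 0.2753
  cell (1,2): −0.27·ln0.27 = 0.3535
  cell (2,0): −0.02·ln0.02 = 0.0782
  cell (2,1): −0.35·ln0.35 = 0.3674
  cell (2,2): −0.03·ln0.03 = 0.1052
Sum = 1.495 nats.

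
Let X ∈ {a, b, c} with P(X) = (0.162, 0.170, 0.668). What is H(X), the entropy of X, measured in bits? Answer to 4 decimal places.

1.2488 bits

H(X) = −Σ p·log₂ p.
  −(0.162)·log₂(0.162) = 0.42540
  −(0.170)·log₂(0.170) = 0.43459
  −(0.668)·log₂(0.668) = 0.38883
Sum: 0.42540 + 0.43459 + 0.38883 = 1.2488 bits.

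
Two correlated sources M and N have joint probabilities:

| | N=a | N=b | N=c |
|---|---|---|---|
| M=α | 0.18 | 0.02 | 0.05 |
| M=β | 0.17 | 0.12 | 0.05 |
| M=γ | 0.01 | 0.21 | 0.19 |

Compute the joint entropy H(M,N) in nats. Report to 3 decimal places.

1.931 nats

H(M,N) = −Σ p(x,y)·ln p(x,y) over all 9 cells.
  cell (α,a): −0.18·ln0.18 = 0.3087
  cell (α,b): −0.02·ln0.02 = 0.0782
  cell (α,c): −0.05·ln0.05 = 0.1498
  cell (β,a): −0.17·ln0.17 = 0.3012
  cell (β,b): −0.12·ln0.12 = 0.2544
  cell (β,c): −0.05·ln0.05 = 0.1498
  cell (γ,a): −0.01·ln0.01 = 0.0461
  cell (γ,b): −0.21·ln0.21 = 0.3277
  cell (γ,c): −0.19·ln0.19 = 0.3155
Sum = 1.931 nats.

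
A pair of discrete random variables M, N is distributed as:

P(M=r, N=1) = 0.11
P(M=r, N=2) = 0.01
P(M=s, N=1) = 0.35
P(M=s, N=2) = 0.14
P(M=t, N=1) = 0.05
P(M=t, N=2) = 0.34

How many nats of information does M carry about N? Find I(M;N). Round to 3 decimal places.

Marginals: p(M) = (0.1200, 0.4900, 0.3900), p(N) = (0.5100, 0.4900).
I(M;N) = Σ p(x,y)·ln[p(x,y)/(p(x)p(y))].
  (r,1): 0.11·ln(1.7974) = 0.0645
  (r,2): 0.01·ln(0.1701) = -0.0177
  (s,1): 0.35·ln(1.4006) = 0.1179
  (s,2): 0.14·ln(0.5831) = -0.0755
  (t,1): 0.05·ln(0.2514) = -0.0690
  (t,2): 0.34·ln(1.7792) = 0.1959
Sum = 0.216 nats.

0.216 nats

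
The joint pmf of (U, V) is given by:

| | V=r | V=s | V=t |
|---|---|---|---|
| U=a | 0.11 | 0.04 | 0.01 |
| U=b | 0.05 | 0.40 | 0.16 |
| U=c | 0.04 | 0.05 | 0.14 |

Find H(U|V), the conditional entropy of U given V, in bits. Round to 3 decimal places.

Chain rule: H(U|V) = H(U,V) − H(V).
Marginals: p(U) = (0.1600, 0.6100, 0.2300), p(V) = (0.2000, 0.4900, 0.3100).
H(U,V) = 2.5693 bits; H(V) = 1.4925 bits.
H(U|V) = 2.5693 − 1.4925 = 1.077 bits.

1.077 bits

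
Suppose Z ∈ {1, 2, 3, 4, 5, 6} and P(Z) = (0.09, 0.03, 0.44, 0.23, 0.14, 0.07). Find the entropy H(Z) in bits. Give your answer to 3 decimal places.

H(Z) = −Σ p·log₂ p.
  −(0.09)·log₂(0.09) = 0.3127
  −(0.03)·log₂(0.03) = 0.1518
  −(0.44)·log₂(0.44) = 0.5211
  −(0.23)·log₂(0.23) = 0.4877
  −(0.14)·log₂(0.14) = 0.3971
  −(0.07)·log₂(0.07) = 0.2686
Sum: 0.3127 + 0.1518 + 0.5211 + 0.4877 + 0.3971 + 0.2686 = 2.139 bits.

2.139 bits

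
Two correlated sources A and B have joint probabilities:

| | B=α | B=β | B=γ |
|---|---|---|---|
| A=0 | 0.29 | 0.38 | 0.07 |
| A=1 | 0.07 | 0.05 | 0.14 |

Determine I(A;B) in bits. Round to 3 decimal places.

0.155 bits

Marginals: p(A) = (0.7400, 0.2600), p(B) = (0.3600, 0.4300, 0.2100).
I(A;B) = Σ p(x,y)·log₂[p(x,y)/(p(x)p(y))].
  (0,α): 0.29·log₂(1.0886) = 0.0355
  (0,β): 0.38·log₂(1.1942) = 0.0973
  (0,γ): 0.07·log₂(0.4505) = -0.0805
  (1,α): 0.07·log₂(0.7479) = -0.0293
  (1,β): 0.05·log₂(0.4472) = -0.0580
  (1,γ): 0.14·log₂(2.5641) = 0.1902
Sum = 0.155 bits.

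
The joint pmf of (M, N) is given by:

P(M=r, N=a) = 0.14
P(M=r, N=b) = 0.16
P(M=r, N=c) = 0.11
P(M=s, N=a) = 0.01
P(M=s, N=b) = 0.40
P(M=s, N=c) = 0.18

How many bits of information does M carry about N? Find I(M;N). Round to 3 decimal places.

0.162 bits

Marginals: p(M) = (0.4100, 0.5900), p(N) = (0.1500, 0.5600, 0.2900).
I(M;N) = H(M) + H(N) − H(M,N).
H(M) = 0.9765, H(N) = 1.3969, H(M,N) = 2.2109.
I(M;N) = 0.9765 + 1.3969 − 2.2109 = 0.162 bits.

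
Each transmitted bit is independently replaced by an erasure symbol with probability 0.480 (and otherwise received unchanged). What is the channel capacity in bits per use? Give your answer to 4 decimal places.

Binary erasure channel: capacity C = 1 − ε.
C = 1 − 0.480 = 0.5200 bits per channel use.

0.5200 bits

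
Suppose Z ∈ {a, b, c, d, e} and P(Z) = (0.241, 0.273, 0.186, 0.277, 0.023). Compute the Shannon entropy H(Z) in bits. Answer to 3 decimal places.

H(Z) = −Σ p·log₂ p.
  −(0.241)·log₂(0.241) = 0.4947
  −(0.273)·log₂(0.273) = 0.5113
  −(0.186)·log₂(0.186) = 0.4514
  −(0.277)·log₂(0.277) = 0.5130
  −(0.023)·log₂(0.023) = 0.1252
Sum: 0.4947 + 0.5113 + 0.4514 + 0.5130 + 0.1252 = 2.096 bits.

2.096 bits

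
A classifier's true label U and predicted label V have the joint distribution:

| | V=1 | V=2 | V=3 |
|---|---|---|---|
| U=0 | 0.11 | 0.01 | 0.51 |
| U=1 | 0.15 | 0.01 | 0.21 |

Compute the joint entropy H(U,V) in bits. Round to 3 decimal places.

1.862 bits

H(U,V) = −Σ p(x,y)·log₂ p(x,y) over all 6 cells.
  cell (0,1): −0.11·log₂0.11 = 0.3503
  cell (0,2): −0.01·log₂0.01 = 0.0664
  cell (0,3): −0.51·log₂0.51 = 0.4954
  cell (1,1): −0.15·log₂0.15 = 0.4105
  cell (1,2): −0.01·log₂0.01 = 0.0664
  cell (1,3): −0.21·log₂0.21 = 0.4728
Sum = 1.862 bits.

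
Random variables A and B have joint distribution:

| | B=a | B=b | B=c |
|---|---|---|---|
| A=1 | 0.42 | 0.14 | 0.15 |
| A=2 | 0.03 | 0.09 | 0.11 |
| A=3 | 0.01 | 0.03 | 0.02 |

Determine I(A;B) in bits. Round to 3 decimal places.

Marginals: p(A) = (0.7100, 0.2300, 0.0600), p(B) = (0.4600, 0.2600, 0.2800).
I(A;B) = H(A) + H(B) − H(A,B).
H(A) = 1.0820, H(B) = 1.5348, H(A,B) = 2.4791.
I(A;B) = 1.0820 + 1.5348 − 2.4791 = 0.138 bits.

0.138 bits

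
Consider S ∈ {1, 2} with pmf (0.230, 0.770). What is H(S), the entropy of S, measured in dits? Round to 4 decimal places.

H(S) = −Σ p·log₁₀ p.
  −(0.230)·log₁₀(0.230) = 0.14680
  −(0.770)·log₁₀(0.770) = 0.08740
Sum: 0.14680 + 0.08740 = 0.2342 dits.

0.2342 dits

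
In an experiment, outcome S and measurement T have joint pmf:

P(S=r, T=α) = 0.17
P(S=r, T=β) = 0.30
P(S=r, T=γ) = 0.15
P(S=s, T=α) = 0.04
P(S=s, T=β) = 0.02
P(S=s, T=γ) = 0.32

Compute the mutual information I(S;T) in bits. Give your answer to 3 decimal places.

Marginals: p(S) = (0.6200, 0.3800), p(T) = (0.2100, 0.3200, 0.4700).
I(S;T) = Σ p(x,y)·log₂[p(x,y)/(p(x)p(y))].
  (r,α): 0.17·log₂(1.3057) = 0.0654
  (r,β): 0.30·log₂(1.5121) = 0.1790
  (r,γ): 0.15·log₂(0.5148) = -0.1437
  (s,α): 0.04·log₂(0.5013) = -0.0399
  (s,β): 0.02·log₂(0.1645) = -0.0521
  (s,γ): 0.32·log₂(1.7917) = 0.2692
Sum = 0.278 bits.

0.278 bits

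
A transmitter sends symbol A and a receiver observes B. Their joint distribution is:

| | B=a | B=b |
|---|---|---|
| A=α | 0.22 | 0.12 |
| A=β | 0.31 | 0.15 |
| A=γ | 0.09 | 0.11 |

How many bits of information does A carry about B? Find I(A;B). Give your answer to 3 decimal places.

Marginals: p(A) = (0.3400, 0.4600, 0.2000), p(B) = (0.6200, 0.3800).
I(A;B) = Σ p(x,y)·log₂[p(x,y)/(p(x)p(y))].
  (α,a): 0.22·log₂(1.0436) = 0.0136
  (α,b): 0.12·log₂(0.9288) = -0.0128
  (β,a): 0.31·log₂(1.0870) = 0.0373
  (β,b): 0.15·log₂(0.8581) = -0.0331
  (γ,a): 0.09·log₂(0.7258) = -0.0416
  (γ,b): 0.11·log₂(1.4474) = 0.0587
Sum = 0.022 bits.

0.022 bits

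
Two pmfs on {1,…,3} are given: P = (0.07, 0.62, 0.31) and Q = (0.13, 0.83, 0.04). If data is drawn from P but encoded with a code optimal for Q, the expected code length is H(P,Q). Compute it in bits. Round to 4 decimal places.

1.8123 bits

H(P,Q) = −Σ p·log₂ q.
  −0.07·log₂(0.13) = 0.20604
  −0.62·log₂(0.83) = 0.16667
  −0.31·log₂(0.04) = 1.43960
H(P,Q) = 1.8123 bits.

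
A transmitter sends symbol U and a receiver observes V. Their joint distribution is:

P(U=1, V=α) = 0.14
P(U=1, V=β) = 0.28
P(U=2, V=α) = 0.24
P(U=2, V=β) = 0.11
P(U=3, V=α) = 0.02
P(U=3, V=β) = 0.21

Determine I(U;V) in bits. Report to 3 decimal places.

0.173 bits

Marginals: p(U) = (0.4200, 0.3500, 0.2300), p(V) = (0.4000, 0.6000).
I(U;V) = H(U) + H(V) − H(U,V).
H(U) = 1.5434, H(V) = 0.9710, H(U,V) = 2.3415.
I(U;V) = 1.5434 + 0.9710 − 2.3415 = 0.173 bits.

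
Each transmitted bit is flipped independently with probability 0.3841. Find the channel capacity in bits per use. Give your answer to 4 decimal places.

Binary symmetric channel: C = 1 − h₂(ε) where h₂ is the binary entropy function.
h₂(0.3841) = −0.3841·log₂0.3841 − 0.6159·log₂0.6159 = 0.9609.
C = 1 − 0.9609 = 0.0391 bits per channel use.

0.0391 bits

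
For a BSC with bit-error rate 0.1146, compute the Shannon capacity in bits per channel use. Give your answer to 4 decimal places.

Binary symmetric channel: C = 1 − h₂(ε) where h₂ is the binary entropy function.
h₂(0.1146) = −0.1146·log₂0.1146 − 0.8854·log₂0.8854 = 0.5136.
C = 1 − 0.5136 = 0.4864 bits per channel use.

0.4864 bits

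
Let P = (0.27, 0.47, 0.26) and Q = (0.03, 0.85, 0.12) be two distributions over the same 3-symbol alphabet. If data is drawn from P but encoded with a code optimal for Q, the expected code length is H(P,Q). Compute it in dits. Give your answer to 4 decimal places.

0.6838 dits

H(P,Q) = −Σ p·log₁₀ q.
  −0.27·log₁₀(0.03) = 0.41118
  −0.47·log₁₀(0.85) = 0.03317
  −0.26·log₁₀(0.12) = 0.23941
H(P,Q) = 0.6838 dits.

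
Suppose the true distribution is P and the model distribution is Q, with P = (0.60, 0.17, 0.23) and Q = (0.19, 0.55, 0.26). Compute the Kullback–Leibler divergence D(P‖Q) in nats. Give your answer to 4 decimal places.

0.4621 nats

D(P‖Q) = Σ p·ln(p/q).
  0.60·ln(0.60/0.19) = 0.68994
  0.17·ln(0.17/0.55) = -0.19960
  0.23·ln(0.23/0.26) = -0.02820
D(P‖Q) = 0.4621 nats.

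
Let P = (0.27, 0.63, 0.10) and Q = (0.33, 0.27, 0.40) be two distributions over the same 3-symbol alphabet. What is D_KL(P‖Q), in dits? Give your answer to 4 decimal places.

0.1481 dits

D(P‖Q) = Σ p·log₁₀(p/q).
  0.27·log₁₀(0.27/0.33) = -0.02353
  0.63·log₁₀(0.63/0.27) = 0.23183
  0.10·log₁₀(0.10/0.40) = -0.06021
D(P‖Q) = 0.1481 dits.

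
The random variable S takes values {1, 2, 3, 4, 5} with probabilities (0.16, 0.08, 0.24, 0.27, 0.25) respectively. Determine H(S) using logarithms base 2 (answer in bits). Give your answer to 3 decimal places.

2.219 bits

H(S) = −Σ p·log₂ p.
  −(0.16)·log₂(0.16) = 0.4230
  −(0.08)·log₂(0.08) = 0.2915
  −(0.24)·log₂(0.24) = 0.4941
  −(0.27)·log₂(0.27) = 0.5100
  −(0.25)·log₂(0.25) = 0.5000
Sum: 0.4230 + 0.2915 + 0.4941 + 0.5100 + 0.5000 = 2.219 bits.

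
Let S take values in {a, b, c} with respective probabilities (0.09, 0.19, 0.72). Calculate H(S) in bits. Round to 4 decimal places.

1.1091 bits

H(S) = −Σ p·log₂ p.
  −(0.09)·log₂(0.09) = 0.31265
  −(0.19)·log₂(0.19) = 0.45523
  −(0.72)·log₂(0.72) = 0.34123
Sum: 0.31265 + 0.45523 + 0.34123 = 1.1091 bits.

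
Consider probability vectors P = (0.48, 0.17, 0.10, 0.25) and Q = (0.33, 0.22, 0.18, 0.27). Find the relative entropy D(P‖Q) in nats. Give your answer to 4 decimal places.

0.0580 nats

D(P‖Q) = Σ p·ln(p/q).
  0.48·ln(0.48/0.33) = 0.17985
  0.17·ln(0.17/0.22) = -0.04383
  0.10·ln(0.10/0.18) = -0.05878
  0.25·ln(0.25/0.27) = -0.01924
D(P‖Q) = 0.0580 nats.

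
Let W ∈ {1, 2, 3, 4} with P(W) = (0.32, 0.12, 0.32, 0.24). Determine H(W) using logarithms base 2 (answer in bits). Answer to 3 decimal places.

1.913 bits

H(W) = −Σ p·log₂ p.
  −(0.32)·log₂(0.32) = 0.5260
  −(0.12)·log₂(0.12) = 0.3671
  −(0.32)·log₂(0.32) = 0.5260
  −(0.24)·log₂(0.24) = 0.4941
Sum: 0.5260 + 0.3671 + 0.5260 + 0.4941 = 1.913 bits.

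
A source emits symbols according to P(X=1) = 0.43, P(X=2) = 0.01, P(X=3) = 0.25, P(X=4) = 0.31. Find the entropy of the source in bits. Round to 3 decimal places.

1.614 bits

H(X) = −Σ p·log₂ p.
  −(0.43)·log₂(0.43) = 0.5236
  −(0.01)·log₂(0.01) = 0.0664
  −(0.25)·log₂(0.25) = 0.5000
  −(0.31)·log₂(0.31) = 0.5238
Sum: 0.5236 + 0.0664 + 0.5000 + 0.5238 = 1.614 bits.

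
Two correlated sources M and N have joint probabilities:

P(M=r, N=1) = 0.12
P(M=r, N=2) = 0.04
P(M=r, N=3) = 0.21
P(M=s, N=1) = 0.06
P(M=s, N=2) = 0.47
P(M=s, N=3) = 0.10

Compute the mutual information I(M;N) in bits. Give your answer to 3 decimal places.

Marginals: p(M) = (0.3700, 0.6300), p(N) = (0.1800, 0.5100, 0.3100).
I(M;N) = Σ p(x,y)·log₂[p(x,y)/(p(x)p(y))].
  (r,1): 0.12·log₂(1.8018) = 0.1019
  (r,2): 0.04·log₂(0.2120) = -0.0895
  (r,3): 0.21·log₂(1.8309) = 0.1832
  (s,1): 0.06·log₂(0.5291) = -0.0551
  (s,2): 0.47·log₂(1.4628) = 0.2579
  (s,3): 0.10·log₂(0.5120) = -0.0966
Sum = 0.302 bits.

0.302 bits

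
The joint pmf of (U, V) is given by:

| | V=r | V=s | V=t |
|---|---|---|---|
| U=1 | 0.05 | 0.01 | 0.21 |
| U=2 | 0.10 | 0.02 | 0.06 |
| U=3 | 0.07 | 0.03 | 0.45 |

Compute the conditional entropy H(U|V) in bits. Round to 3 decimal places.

Chain rule: H(U|V) = H(U,V) − H(V).
Marginals: p(U) = (0.2700, 0.1800, 0.5500), p(V) = (0.2200, 0.0600, 0.7200).
H(U,V) = 2.3827 bits; H(V) = 1.0653 bits.
H(U|V) = 2.3827 − 1.0653 = 1.317 bits.

1.317 bits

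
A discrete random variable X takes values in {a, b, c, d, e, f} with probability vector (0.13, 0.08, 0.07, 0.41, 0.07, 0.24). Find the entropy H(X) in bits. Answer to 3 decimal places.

H(X) = −Σ p·log₂ p.
  −(0.13)·log₂(0.13) = 0.3826
  −(0.08)·log₂(0.08) = 0.2915
  −(0.07)·log₂(0.07) = 0.2686
  −(0.41)·log₂(0.41) = 0.5274
  −(0.07)·log₂(0.07) = 0.2686
  −(0.24)·log₂(0.24) = 0.4941
Sum: 0.3826 + 0.2915 + 0.2686 + 0.5274 + 0.2686 + 0.4941 = 2.233 bits.

2.233 bits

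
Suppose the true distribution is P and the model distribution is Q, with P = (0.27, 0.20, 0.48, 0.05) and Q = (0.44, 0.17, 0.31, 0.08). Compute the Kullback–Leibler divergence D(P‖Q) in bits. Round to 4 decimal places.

D(P‖Q) = Σ p·log₂(p/q).
  0.27·log₂(0.27/0.44) = -0.19023
  0.20·log₂(0.20/0.17) = 0.04689
  0.48·log₂(0.48/0.31) = 0.30277
  0.05·log₂(0.05/0.08) = -0.03390
D(P‖Q) = 0.1255 bits.

0.1255 bits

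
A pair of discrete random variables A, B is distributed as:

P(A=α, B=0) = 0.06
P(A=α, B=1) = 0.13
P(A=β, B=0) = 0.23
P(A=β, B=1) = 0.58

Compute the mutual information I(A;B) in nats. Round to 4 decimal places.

0.0004 nats

Marginals: p(A) = (0.1900, 0.8100), p(B) = (0.2900, 0.7100).
I(A;B) = Σ p(x,y)·ln[p(x,y)/(p(x)p(y))].
  (α,0): 0.06·ln(1.0889) = 0.00511
  (α,1): 0.13·ln(0.9637) = -0.00481
  (β,0): 0.23·ln(0.9791) = -0.00485
  (β,1): 0.58·ln(1.0085) = 0.00492
Sum = 0.0004 nats.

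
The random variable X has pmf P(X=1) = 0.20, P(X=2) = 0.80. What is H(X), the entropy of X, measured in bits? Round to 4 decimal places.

H(X) = −Σ p·log₂ p.
  −(0.20)·log₂(0.20) = 0.46439
  −(0.80)·log₂(0.80) = 0.25754
Sum: 0.46439 + 0.25754 = 0.7219 bits.

0.7219 bits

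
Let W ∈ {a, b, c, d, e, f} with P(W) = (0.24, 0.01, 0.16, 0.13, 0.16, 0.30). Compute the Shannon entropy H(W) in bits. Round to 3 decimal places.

H(W) = −Σ p·log₂ p.
  −(0.24)·log₂(0.24) = 0.4941
  −(0.01)·log₂(0.01) = 0.0664
  −(0.16)·log₂(0.16) = 0.4230
  −(0.13)·log₂(0.13) = 0.3826
  −(0.16)·log₂(0.16) = 0.4230
  −(0.30)·log₂(0.30) = 0.5211
Sum: 0.4941 + 0.0664 + 0.4230 + 0.3826 + 0.4230 + 0.5211 = 2.310 bits.

2.310 bits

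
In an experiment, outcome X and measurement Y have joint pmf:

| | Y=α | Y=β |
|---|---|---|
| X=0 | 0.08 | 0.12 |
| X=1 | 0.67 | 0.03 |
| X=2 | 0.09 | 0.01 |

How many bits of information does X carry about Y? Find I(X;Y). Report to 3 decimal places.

0.215 bits

Marginals: p(X) = (0.2000, 0.7000, 0.1000), p(Y) = (0.8400, 0.1600).
I(X;Y) = H(X) + H(Y) − H(X,Y).
H(X) = 1.1568, H(Y) = 0.6343, H(X,Y) = 1.5765.
I(X;Y) = 1.1568 + 0.6343 − 1.5765 = 0.215 bits.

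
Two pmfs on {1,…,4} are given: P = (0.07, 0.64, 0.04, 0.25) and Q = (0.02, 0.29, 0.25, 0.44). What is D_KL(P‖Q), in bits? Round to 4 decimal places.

D(P‖Q) = Σ p·log₂(p/q).
  0.07·log₂(0.07/0.02) = 0.12651
  0.64·log₂(0.64/0.29) = 0.73089
  0.04·log₂(0.04/0.25) = -0.10575
  0.25·log₂(0.25/0.44) = -0.20389
D(P‖Q) = 0.5478 bits.

0.5478 bits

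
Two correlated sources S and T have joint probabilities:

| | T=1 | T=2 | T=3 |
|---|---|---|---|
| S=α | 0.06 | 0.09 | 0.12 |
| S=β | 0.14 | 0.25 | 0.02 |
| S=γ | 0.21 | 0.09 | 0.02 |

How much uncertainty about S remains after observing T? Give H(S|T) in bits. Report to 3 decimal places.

1.358 bits

Chain rule: H(S|T) = H(S,T) − H(T).
Marginals: p(S) = (0.2700, 0.4100, 0.3200), p(T) = (0.4100, 0.4300, 0.1600).
H(S,T) = 2.8316 bits; H(T) = 1.4740 bits.
H(S|T) = 2.8316 − 1.4740 = 1.358 bits.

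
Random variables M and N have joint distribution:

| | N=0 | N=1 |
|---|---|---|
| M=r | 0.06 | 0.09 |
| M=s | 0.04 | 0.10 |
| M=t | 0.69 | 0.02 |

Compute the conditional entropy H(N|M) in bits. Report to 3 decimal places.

Marginals: p(M) = (0.1500, 0.1400, 0.7100), p(N) = (0.7900, 0.2100).
H(N|M) = Σ p(M) · H(N|M=·).
  M=r: p=0.1500, H(N|M=r) = 0.9710
  M=s: p=0.1400, H(N|M=s) = 0.8631
  M=t: p=0.7100, H(N|M=t) = 0.1851
Weighted sum = 0.398 bits.

0.398 bits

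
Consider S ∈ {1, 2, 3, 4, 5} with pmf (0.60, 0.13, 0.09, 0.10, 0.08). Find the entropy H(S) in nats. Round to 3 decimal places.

H(S) = −Σ p·ln p.
  −(0.60)·ln(0.60) = 0.3065
  −(0.13)·ln(0.13) = 0.2652
  −(0.09)·ln(0.09) = 0.2167
  −(0.10)·ln(0.10) = 0.2303
  −(0.08)·ln(0.08) = 0.2021
Sum: 0.3065 + 0.2652 + 0.2167 + 0.2303 + 0.2021 = 1.221 nats.

1.221 nats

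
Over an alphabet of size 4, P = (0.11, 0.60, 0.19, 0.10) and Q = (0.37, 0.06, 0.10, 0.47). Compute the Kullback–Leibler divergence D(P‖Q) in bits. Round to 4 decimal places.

1.7533 bits

D(P‖Q) = Σ p·log₂(p/q).
  0.11·log₂(0.11/0.37) = -0.19250
  0.60·log₂(0.60/0.06) = 1.99316
  0.19·log₂(0.19/0.10) = 0.17594
  0.10·log₂(0.10/0.47) = -0.22327
D(P‖Q) = 1.7533 bits.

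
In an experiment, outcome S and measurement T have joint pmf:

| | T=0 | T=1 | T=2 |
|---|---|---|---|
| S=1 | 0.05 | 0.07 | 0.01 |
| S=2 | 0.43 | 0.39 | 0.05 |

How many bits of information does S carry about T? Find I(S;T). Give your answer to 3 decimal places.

0.004 bits

Marginals: p(S) = (0.1300, 0.8700), p(T) = (0.4800, 0.4600, 0.0600).
I(S;T) = Σ p(x,y)·log₂[p(x,y)/(p(x)p(y))].
  (1,0): 0.05·log₂(0.8013) = -0.0160
  (1,1): 0.07·log₂(1.1706) = 0.0159
  (1,2): 0.01·log₂(1.2821) = 0.0036
  (2,0): 0.43·log₂(1.0297) = 0.0182
  (2,1): 0.39·log₂(0.9745) = -0.0145
  (2,2): 0.05·log₂(0.9579) = -0.0031
Sum = 0.004 bits.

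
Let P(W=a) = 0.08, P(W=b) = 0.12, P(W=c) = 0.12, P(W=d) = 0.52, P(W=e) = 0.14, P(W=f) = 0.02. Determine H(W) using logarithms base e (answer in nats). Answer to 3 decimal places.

H(W) = −Σ p·ln p.
  −(0.08)·ln(0.08) = 0.2021
  −(0.12)·ln(0.12) = 0.2544
  −(0.12)·ln(0.12) = 0.2544
  −(0.52)·ln(0.52) = 0.3400
  −(0.14)·ln(0.14) = 0.2753
  −(0.02)·ln(0.02) = 0.0782
Sum: 0.2021 + 0.2544 + 0.2544 + 0.3400 + 0.2753 + 0.0782 = 1.404 nats.

1.404 nats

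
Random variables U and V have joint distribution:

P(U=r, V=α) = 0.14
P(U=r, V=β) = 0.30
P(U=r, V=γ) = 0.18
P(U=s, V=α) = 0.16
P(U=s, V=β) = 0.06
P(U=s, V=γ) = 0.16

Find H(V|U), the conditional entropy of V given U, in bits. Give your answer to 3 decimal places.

Marginals: p(U) = (0.6200, 0.3800), p(V) = (0.3000, 0.3600, 0.3400).
H(V|U) = Σ p(U) · H(V|U=·).
  U=r: p=0.6200, H(V|U=r) = 1.5095
  U=s: p=0.3800, H(V|U=s) = 1.4714
Weighted sum = 1.495 bits.

1.495 bits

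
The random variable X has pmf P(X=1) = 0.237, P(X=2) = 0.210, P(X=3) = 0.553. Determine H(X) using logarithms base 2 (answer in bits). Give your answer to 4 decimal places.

H(X) = −Σ p·log₂ p.
  −(0.237)·log₂(0.237) = 0.49226
  −(0.210)·log₂(0.210) = 0.47282
  −(0.553)·log₂(0.553) = 0.47262
Sum: 0.49226 + 0.47282 + 0.47262 = 1.4377 bits.

1.4377 bits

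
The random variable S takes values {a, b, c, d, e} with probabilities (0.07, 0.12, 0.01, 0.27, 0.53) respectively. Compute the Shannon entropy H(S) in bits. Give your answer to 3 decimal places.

H(S) = −Σ p·log₂ p.
  −(0.07)·log₂(0.07) = 0.2686
  −(0.12)·log₂(0.12) = 0.3671
  −(0.01)·log₂(0.01) = 0.0664
  −(0.27)·log₂(0.27) = 0.5100
  −(0.53)·log₂(0.53) = 0.4854
Sum: 0.2686 + 0.3671 + 0.0664 + 0.5100 + 0.4854 = 1.698 bits.

1.698 bits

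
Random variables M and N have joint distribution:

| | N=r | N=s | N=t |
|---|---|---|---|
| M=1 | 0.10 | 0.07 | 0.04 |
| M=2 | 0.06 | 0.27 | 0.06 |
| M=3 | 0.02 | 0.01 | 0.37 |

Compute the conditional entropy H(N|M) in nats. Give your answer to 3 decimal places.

Marginals: p(M) = (0.2100, 0.3900, 0.4000), p(N) = (0.1800, 0.3500, 0.4700).
H(N|M) = Σ p(M) · H(N|M=·).
  M=1: p=0.2100, H(N|M=1) = 1.0354
  M=2: p=0.3900, H(N|M=2) = 0.8305
  M=3: p=0.4000, H(N|M=3) = 0.3141
Weighted sum = 0.667 nats.

0.667 nats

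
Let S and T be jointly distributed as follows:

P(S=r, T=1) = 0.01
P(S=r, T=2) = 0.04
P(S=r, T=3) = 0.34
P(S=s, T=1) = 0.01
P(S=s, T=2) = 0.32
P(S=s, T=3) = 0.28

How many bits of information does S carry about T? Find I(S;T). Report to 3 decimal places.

Marginals: p(S) = (0.3900, 0.6100), p(T) = (0.0200, 0.3600, 0.6200).
I(S;T) = H(S) + H(T) − H(S,T).
H(S) = 0.9648, H(T) = 1.0711, H(S,T) = 1.8881.
I(S;T) = 0.9648 + 1.0711 − 1.8881 = 0.148 bits.

0.148 bits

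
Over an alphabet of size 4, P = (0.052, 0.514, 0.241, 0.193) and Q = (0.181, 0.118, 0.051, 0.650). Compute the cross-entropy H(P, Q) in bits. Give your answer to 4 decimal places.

2.8676 bits

H(P,Q) = −Σ p·log₂ q.
  −0.052·log₂(0.181) = 0.12823
  −0.514·log₂(0.118) = 1.58473
  −0.241·log₂(0.051) = 1.03470
  −0.193·log₂(0.650) = 0.11995
H(P,Q) = 2.8676 bits.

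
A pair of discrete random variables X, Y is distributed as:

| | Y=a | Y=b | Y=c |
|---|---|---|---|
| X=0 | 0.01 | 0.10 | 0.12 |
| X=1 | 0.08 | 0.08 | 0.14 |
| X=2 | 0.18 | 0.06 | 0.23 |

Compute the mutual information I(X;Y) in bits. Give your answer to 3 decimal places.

0.107 bits

Marginals: p(X) = (0.2300, 0.3000, 0.4700), p(Y) = (0.2700, 0.2400, 0.4900).
I(X;Y) = H(X) + H(Y) − H(X,Y).
H(X) = 1.5207, H(Y) = 1.5084, H(X,Y) = 2.9223.
I(X;Y) = 1.5207 + 1.5084 − 2.9223 = 0.107 bits.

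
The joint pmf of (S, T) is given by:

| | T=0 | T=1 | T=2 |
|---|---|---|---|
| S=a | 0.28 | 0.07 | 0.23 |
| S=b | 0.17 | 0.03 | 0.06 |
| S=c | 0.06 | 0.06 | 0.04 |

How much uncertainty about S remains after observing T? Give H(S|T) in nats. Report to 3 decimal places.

0.920 nats

Chain rule: H(S|T) = H(S,T) − H(T).
Marginals: p(S) = (0.5800, 0.2600, 0.1600), p(T) = (0.5100, 0.1600, 0.3300).
H(S,T) = 1.9222 nats; H(T) = 1.0025 nats.
H(S|T) = 1.9222 − 1.0025 = 0.920 nats.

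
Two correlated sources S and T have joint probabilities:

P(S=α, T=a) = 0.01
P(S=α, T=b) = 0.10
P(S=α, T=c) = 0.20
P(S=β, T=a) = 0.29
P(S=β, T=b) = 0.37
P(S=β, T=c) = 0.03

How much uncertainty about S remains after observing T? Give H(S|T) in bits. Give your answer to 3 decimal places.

Marginals: p(S) = (0.3100, 0.6900), p(T) = (0.3000, 0.4700, 0.2300).
H(S|T) = Σ p(T) · H(S|T=·).
  T=a: p=0.3000, H(S|T=a) = 0.2108
  T=b: p=0.4700, H(S|T=b) = 0.7467
  T=c: p=0.2300, H(S|T=c) = 0.5586
Weighted sum = 0.543 bits.

0.543 bits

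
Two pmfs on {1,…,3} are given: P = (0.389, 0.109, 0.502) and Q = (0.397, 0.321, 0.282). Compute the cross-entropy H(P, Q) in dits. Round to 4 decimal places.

0.4858 dits

H(P,Q) = −Σ p·log₁₀ q.
  −0.389·log₁₀(0.397) = 0.15607
  −0.109·log₁₀(0.321) = 0.05379
  −0.502·log₁₀(0.282) = 0.27597
H(P,Q) = 0.4858 dits.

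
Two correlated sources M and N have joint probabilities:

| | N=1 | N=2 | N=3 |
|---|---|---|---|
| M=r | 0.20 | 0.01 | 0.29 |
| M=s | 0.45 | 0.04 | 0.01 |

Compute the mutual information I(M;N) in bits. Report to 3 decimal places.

Marginals: p(M) = (0.5000, 0.5000), p(N) = (0.6500, 0.0500, 0.3000).
I(M;N) = Σ p(x,y)·log₂[p(x,y)/(p(x)p(y))].
  (r,1): 0.20·log₂(0.6154) = -0.1401
  (r,2): 0.01·log₂(0.4000) = -0.0132
  (r,3): 0.29·log₂(1.9333) = 0.2758
  (s,1): 0.45·log₂(1.3846) = 0.2113
  (s,2): 0.04·log₂(1.6000) = 0.0271
  (s,3): 0.01·log₂(0.0667) = -0.0391
Sum = 0.322 bits.

0.322 bits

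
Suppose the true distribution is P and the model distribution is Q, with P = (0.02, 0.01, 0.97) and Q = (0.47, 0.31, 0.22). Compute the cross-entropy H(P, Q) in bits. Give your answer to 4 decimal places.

H(P,Q) = −Σ p·log₂ q.
  −0.02·log₂(0.47) = 0.02179
  −0.01·log₂(0.31) = 0.01690
  −0.97·log₂(0.22) = 2.11889
H(P,Q) = 2.1576 bits.

2.1576 bits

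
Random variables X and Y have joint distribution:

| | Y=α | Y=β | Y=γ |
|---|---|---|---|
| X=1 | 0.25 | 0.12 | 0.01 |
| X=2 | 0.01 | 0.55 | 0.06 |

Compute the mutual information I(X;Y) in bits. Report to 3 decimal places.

Marginals: p(X) = (0.3800, 0.6200), p(Y) = (0.2600, 0.6700, 0.0700).
I(X;Y) = H(X) + H(Y) − H(X,Y).
H(X) = 0.9580, H(Y) = 1.1609, H(X,Y) = 1.7179.
I(X;Y) = 0.9580 + 1.1609 − 1.7179 = 0.401 bits.

0.401 bits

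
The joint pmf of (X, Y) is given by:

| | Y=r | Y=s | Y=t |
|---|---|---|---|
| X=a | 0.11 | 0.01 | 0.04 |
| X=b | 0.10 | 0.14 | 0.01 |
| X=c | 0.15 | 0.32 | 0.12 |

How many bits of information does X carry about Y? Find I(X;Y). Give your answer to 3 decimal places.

0.147 bits

Marginals: p(X) = (0.1600, 0.2500, 0.5900), p(Y) = (0.3600, 0.4700, 0.1700).
I(X;Y) = Σ p(x,y)·log₂[p(x,y)/(p(x)p(y))].
  (a,r): 0.11·log₂(1.9097) = 0.1027
  (a,s): 0.01·log₂(0.1330) = -0.0291
  (a,t): 0.04·log₂(1.4706) = 0.0223
  (b,r): 0.10·log₂(1.1111) = 0.0152
  (b,s): 0.14·log₂(1.1915) = 0.0354
  (b,t): 0.01·log₂(0.2353) = -0.0209
  (c,r): 0.15·log₂(0.7062) = -0.0753
  (c,s): 0.32·log₂(1.1540) = 0.0661
  (c,t): 0.12·log₂(1.1964) = 0.0310
Sum = 0.147 bits.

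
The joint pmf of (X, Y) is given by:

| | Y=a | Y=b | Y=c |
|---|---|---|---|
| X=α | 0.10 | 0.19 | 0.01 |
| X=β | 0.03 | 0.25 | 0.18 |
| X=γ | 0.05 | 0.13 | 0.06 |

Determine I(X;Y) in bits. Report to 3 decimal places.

Marginals: p(X) = (0.3000, 0.4600, 0.2400), p(Y) = (0.1800, 0.5700, 0.2500).
I(X;Y) = H(X) + H(Y) − H(X,Y).
H(X) = 1.5306, H(Y) = 1.4076, H(X,Y) = 2.7932.
I(X;Y) = 1.5306 + 1.4076 − 2.7932 = 0.145 bits.

0.145 bits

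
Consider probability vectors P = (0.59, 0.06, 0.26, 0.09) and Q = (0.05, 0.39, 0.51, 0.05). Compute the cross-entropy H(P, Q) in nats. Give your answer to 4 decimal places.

2.2687 nats

H(P,Q) = −Σ p·ln q.
  −0.59·ln(0.05) = 1.76748
  −0.06·ln(0.39) = 0.05650
  −0.26·ln(0.51) = 0.17507
  −0.09·ln(0.05) = 0.26962
H(P,Q) = 2.2687 nats.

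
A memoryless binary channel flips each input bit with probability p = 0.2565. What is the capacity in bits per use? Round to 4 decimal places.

Binary symmetric channel: C = 1 − h₂(ε) where h₂ is the binary entropy function.
h₂(0.2565) = −0.2565·log₂0.2565 − 0.7435·log₂0.7435 = 0.8214.
C = 1 − 0.8214 = 0.1786 bits per channel use.

0.1786 bits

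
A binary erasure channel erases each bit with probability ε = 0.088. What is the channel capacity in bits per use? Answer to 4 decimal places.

0.9120 bits

Binary erasure channel: capacity C = 1 − ε.
C = 1 − 0.088 = 0.9120 bits per channel use.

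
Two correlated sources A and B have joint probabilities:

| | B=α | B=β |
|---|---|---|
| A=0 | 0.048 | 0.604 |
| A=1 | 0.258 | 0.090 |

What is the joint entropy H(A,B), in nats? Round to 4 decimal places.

H(A,B) = −Σ p(x,y)·ln p(x,y) over all 4 cells.
  cell (0,α): −0.048·ln0.048 = 0.14575
  cell (0,β): −0.604·ln0.604 = 0.30453
  cell (1,α): −0.258·ln0.258 = 0.34954
  cell (1,β): −0.090·ln0.090 = 0.21672
Sum = 1.0165 nats.

1.0165 nats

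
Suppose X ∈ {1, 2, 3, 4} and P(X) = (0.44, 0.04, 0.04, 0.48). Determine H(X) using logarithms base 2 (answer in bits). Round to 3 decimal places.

H(X) = −Σ p·log₂ p.
  −(0.44)·log₂(0.44) = 0.5211
  −(0.04)·log₂(0.04) = 0.1858
  −(0.04)·log₂(0.04) = 0.1858
  −(0.48)·log₂(0.48) = 0.5083
Sum: 0.5211 + 0.1858 + 0.1858 + 0.5083 = 1.401 bits.

1.401 bits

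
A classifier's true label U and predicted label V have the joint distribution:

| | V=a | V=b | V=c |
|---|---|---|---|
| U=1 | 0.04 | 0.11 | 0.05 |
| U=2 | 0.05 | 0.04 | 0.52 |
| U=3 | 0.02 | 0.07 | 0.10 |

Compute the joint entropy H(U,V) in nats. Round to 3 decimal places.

1.635 nats

H(U,V) = −Σ p(x,y)·ln p(x,y) over all 9 cells.
  cell (1,a): −0.04·ln0.04 = 0.1288
  cell (1,b): −0.11·ln0.11 = 0.2428
  cell (1,c): −0.05·ln0.05 = 0.1498
  cell (2,a): −0.05·ln0.05 = 0.1498
  cell (2,b): −0.04·ln0.04 = 0.1288
  cell (2,c): −0.52·ln0.52 = 0.3400
  cell (3,a): −0.02·ln0.02 = 0.0782
  cell (3,b): −0.07·ln0.07 = 0.1861
  cell (3,c): −0.10·ln0.10 = 0.2303
Sum = 1.635 nats.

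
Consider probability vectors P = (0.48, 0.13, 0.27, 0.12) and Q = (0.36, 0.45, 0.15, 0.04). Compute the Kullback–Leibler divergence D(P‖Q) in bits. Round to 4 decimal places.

D(P‖Q) = Σ p·log₂(p/q).
  0.48·log₂(0.48/0.36) = 0.19922
  0.13·log₂(0.13/0.45) = -0.23288
  0.27·log₂(0.27/0.15) = 0.22896
  0.12·log₂(0.12/0.04) = 0.19020
D(P‖Q) = 0.3855 bits.

0.3855 bits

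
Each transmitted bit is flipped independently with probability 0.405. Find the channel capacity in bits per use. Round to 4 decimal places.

Binary symmetric channel: C = 1 − h₂(ε) where h₂ is the binary entropy function.
h₂(0.405) = −0.405·log₂0.405 − 0.595·log₂0.595 = 0.9738.
C = 1 − 0.9738 = 0.0262 bits per channel use.

0.0262 bits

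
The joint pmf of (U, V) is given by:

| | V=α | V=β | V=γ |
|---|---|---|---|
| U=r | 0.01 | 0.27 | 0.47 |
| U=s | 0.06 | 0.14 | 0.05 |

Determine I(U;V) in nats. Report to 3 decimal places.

0.106 nats

Marginals: p(U) = (0.7500, 0.2500), p(V) = (0.0700, 0.4100, 0.5200).
I(U;V) = H(U) + H(V) − H(U,V).
H(U) = 0.5623, H(V) = 0.8917, H(U,V) = 1.3483.
I(U;V) = 0.5623 + 0.8917 − 1.3483 = 0.106 nats.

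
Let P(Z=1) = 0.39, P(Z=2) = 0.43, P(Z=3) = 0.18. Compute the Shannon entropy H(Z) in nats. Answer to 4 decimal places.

H(Z) = −Σ p·ln p.
  −(0.39)·ln(0.39) = 0.36723
  −(0.43)·ln(0.43) = 0.36291
  −(0.18)·ln(0.18) = 0.30866
Sum: 0.36723 + 0.36291 + 0.30866 = 1.0388 nats.

1.0388 nats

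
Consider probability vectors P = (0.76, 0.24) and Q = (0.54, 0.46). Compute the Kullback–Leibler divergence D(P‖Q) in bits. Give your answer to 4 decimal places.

D(P‖Q) = Σ p·log₂(p/q).
  0.76·log₂(0.76/0.54) = 0.37471
  0.24·log₂(0.24/0.46) = -0.22526
D(P‖Q) = 0.1494 bits.

0.1494 bits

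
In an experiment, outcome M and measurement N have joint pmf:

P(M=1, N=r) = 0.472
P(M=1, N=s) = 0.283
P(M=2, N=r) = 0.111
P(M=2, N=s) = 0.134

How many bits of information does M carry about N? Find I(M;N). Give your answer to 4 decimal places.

0.0161 bits

Marginals: p(M) = (0.7550, 0.2450), p(N) = (0.5830, 0.4170).
I(M;N) = H(M) + H(N) − H(M,N).
H(M) = 0.8033, H(N) = 0.9800, H(M,N) = 1.7672.
I(M;N) = 0.8033 + 0.9800 − 1.7672 = 0.0161 bits.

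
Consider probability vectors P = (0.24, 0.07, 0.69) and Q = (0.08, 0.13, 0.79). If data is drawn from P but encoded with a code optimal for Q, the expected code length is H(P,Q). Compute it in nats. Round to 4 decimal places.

H(P,Q) = −Σ p·ln q.
  −0.24·ln(0.08) = 0.60617
  −0.07·ln(0.13) = 0.14282
  −0.69·ln(0.79) = 0.16265
H(P,Q) = 0.9116 nats.

0.9116 nats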